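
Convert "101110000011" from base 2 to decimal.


Input: "101110000011" in base 2
Positional expansion:
  Digit '1' (value 1) x 2^11 = 2048
  Digit '0' (value 0) x 2^10 = 0
  Digit '1' (value 1) x 2^9 = 512
  Digit '1' (value 1) x 2^8 = 256
  Digit '1' (value 1) x 2^7 = 128
  Digit '0' (value 0) x 2^6 = 0
  Digit '0' (value 0) x 2^5 = 0
  Digit '0' (value 0) x 2^4 = 0
  Digit '0' (value 0) x 2^3 = 0
  Digit '0' (value 0) x 2^2 = 0
  Digit '1' (value 1) x 2^1 = 2
  Digit '1' (value 1) x 2^0 = 1
Sum = 2947

2947


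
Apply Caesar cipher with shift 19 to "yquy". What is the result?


Caesar cipher: shift "yquy" by 19
  'y' (pos 24) + 19 = pos 17 = 'r'
  'q' (pos 16) + 19 = pos 9 = 'j'
  'u' (pos 20) + 19 = pos 13 = 'n'
  'y' (pos 24) + 19 = pos 17 = 'r'
Result: rjnr

rjnr


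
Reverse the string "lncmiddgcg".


Input: lncmiddgcg
Reading characters right to left:
  Position 9: 'g'
  Position 8: 'c'
  Position 7: 'g'
  Position 6: 'd'
  Position 5: 'd'
  Position 4: 'i'
  Position 3: 'm'
  Position 2: 'c'
  Position 1: 'n'
  Position 0: 'l'
Reversed: gcgddimcnl

gcgddimcnl


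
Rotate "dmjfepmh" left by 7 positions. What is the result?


Input: "dmjfepmh", rotate left by 7
First 7 characters: "dmjfepm"
Remaining characters: "h"
Concatenate remaining + first: "h" + "dmjfepm" = "hdmjfepm"

hdmjfepm


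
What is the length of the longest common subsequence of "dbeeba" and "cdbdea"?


LCS of "dbeeba" and "cdbdea"
DP table:
           c    d    b    d    e    a
      0    0    0    0    0    0    0
  d   0    0    1    1    1    1    1
  b   0    0    1    2    2    2    2
  e   0    0    1    2    2    3    3
  e   0    0    1    2    2    3    3
  b   0    0    1    2    2    3    3
  a   0    0    1    2    2    3    4
LCS length = dp[6][6] = 4

4


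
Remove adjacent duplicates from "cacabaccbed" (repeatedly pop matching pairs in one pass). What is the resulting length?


Input: cacabaccbed
Stack-based adjacent duplicate removal:
  Read 'c': push. Stack: c
  Read 'a': push. Stack: ca
  Read 'c': push. Stack: cac
  Read 'a': push. Stack: caca
  Read 'b': push. Stack: cacab
  Read 'a': push. Stack: cacaba
  Read 'c': push. Stack: cacabac
  Read 'c': matches stack top 'c' => pop. Stack: cacaba
  Read 'b': push. Stack: cacabab
  Read 'e': push. Stack: cacababe
  Read 'd': push. Stack: cacababed
Final stack: "cacababed" (length 9)

9


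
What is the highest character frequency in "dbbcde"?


Input: dbbcde
Character counts:
  'b': 2
  'c': 1
  'd': 2
  'e': 1
Maximum frequency: 2

2


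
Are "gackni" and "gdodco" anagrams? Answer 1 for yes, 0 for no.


Strings: "gackni", "gdodco"
Sorted first:  acgikn
Sorted second: cddgoo
Differ at position 0: 'a' vs 'c' => not anagrams

0


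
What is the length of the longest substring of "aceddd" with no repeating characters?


Input: "aceddd"
Sliding window (track last position of each char):
  Position 0 ('a'): window [0,0] length 1 -- new best
  Position 1 ('c'): window [0,1] length 2 -- new best
  Position 2 ('e'): window [0,2] length 3 -- new best
  Position 3 ('d'): window [0,3] length 4 -- new best
  Position 4 ('d'): repeat (last at 3), move window start to 4
  Position 4 ('d'): window [4,4] length 1
  Position 5 ('d'): repeat (last at 4), move window start to 5
  Position 5 ('d'): window [5,5] length 1
Longest substring with no repeats: "aced" with length 4

4


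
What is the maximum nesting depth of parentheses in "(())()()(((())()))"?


Input: "(())()()(((())()))"
Tracking depth:
  Position 0 '(': depth becomes 1
  Position 1 '(': depth becomes 2
  Position 2 ')': depth becomes 1
  Position 3 ')': depth becomes 0
  Position 4 '(': depth becomes 1
  Position 5 ')': depth becomes 0
  Position 6 '(': depth becomes 1
  Position 7 ')': depth becomes 0
  Position 8 '(': depth becomes 1
  Position 9 '(': depth becomes 2
  Position 10 '(': depth becomes 3
  Position 11 '(': depth becomes 4
  Position 12 ')': depth becomes 3
  Position 13 ')': depth becomes 2
  Position 14 '(': depth becomes 3
  Position 15 ')': depth becomes 2
  Position 16 ')': depth becomes 1
  Position 17 ')': depth becomes 0
Maximum depth reached: 4

4


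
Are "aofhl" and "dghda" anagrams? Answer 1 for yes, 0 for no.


Strings: "aofhl", "dghda"
Sorted first:  afhlo
Sorted second: addgh
Differ at position 1: 'f' vs 'd' => not anagrams

0


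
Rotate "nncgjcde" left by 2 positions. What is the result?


Input: "nncgjcde", rotate left by 2
First 2 characters: "nn"
Remaining characters: "cgjcde"
Concatenate remaining + first: "cgjcde" + "nn" = "cgjcdenn"

cgjcdenn


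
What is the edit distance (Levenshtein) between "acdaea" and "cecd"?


Computing edit distance: "acdaea" -> "cecd"
DP table:
           c    e    c    d
      0    1    2    3    4
  a   1    1    2    3    4
  c   2    1    2    2    3
  d   3    2    2    3    2
  a   4    3    3    3    3
  e   5    4    3    4    4
  a   6    5    4    4    5
Edit distance = dp[6][4] = 5

5


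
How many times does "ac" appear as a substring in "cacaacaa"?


Searching for "ac" in "cacaacaa"
Scanning each position:
  Position 0: "ca" => no
  Position 1: "ac" => MATCH
  Position 2: "ca" => no
  Position 3: "aa" => no
  Position 4: "ac" => MATCH
  Position 5: "ca" => no
  Position 6: "aa" => no
Total occurrences: 2

2


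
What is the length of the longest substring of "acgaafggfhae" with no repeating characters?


Input: "acgaafggfhae"
Sliding window (track last position of each char):
  Position 0 ('a'): window [0,0] length 1 -- new best
  Position 1 ('c'): window [0,1] length 2 -- new best
  Position 2 ('g'): window [0,2] length 3 -- new best
  Position 3 ('a'): repeat (last at 0), move window start to 1
  Position 3 ('a'): window [1,3] length 3
  Position 4 ('a'): repeat (last at 3), move window start to 4
  Position 4 ('a'): window [4,4] length 1
  Position 5 ('f'): window [4,5] length 2
  Position 6 ('g'): window [4,6] length 3
  Position 7 ('g'): repeat (last at 6), move window start to 7
  Position 7 ('g'): window [7,7] length 1
  Position 8 ('f'): window [7,8] length 2
  Position 9 ('h'): window [7,9] length 3
  Position 10 ('a'): window [7,10] length 4 -- new best
  Position 11 ('e'): window [7,11] length 5 -- new best
Longest substring with no repeats: "gfhae" with length 5

5


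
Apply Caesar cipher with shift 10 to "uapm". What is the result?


Caesar cipher: shift "uapm" by 10
  'u' (pos 20) + 10 = pos 4 = 'e'
  'a' (pos 0) + 10 = pos 10 = 'k'
  'p' (pos 15) + 10 = pos 25 = 'z'
  'm' (pos 12) + 10 = pos 22 = 'w'
Result: ekzw

ekzw


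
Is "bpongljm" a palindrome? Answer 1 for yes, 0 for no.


Input: bpongljm
Reversed: mjlgnopb
  Compare pos 0 ('b') with pos 7 ('m'): MISMATCH
  Compare pos 1 ('p') with pos 6 ('j'): MISMATCH
  Compare pos 2 ('o') with pos 5 ('l'): MISMATCH
  Compare pos 3 ('n') with pos 4 ('g'): MISMATCH
Result: not a palindrome

0


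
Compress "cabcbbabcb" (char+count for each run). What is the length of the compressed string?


Input: cabcbbabcb
Runs:
  'c' x 1 => "c1"
  'a' x 1 => "a1"
  'b' x 1 => "b1"
  'c' x 1 => "c1"
  'b' x 2 => "b2"
  'a' x 1 => "a1"
  'b' x 1 => "b1"
  'c' x 1 => "c1"
  'b' x 1 => "b1"
Compressed: "c1a1b1c1b2a1b1c1b1"
Compressed length: 18

18


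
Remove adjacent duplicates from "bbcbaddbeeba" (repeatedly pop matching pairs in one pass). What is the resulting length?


Input: bbcbaddbeeba
Stack-based adjacent duplicate removal:
  Read 'b': push. Stack: b
  Read 'b': matches stack top 'b' => pop. Stack: (empty)
  Read 'c': push. Stack: c
  Read 'b': push. Stack: cb
  Read 'a': push. Stack: cba
  Read 'd': push. Stack: cbad
  Read 'd': matches stack top 'd' => pop. Stack: cba
  Read 'b': push. Stack: cbab
  Read 'e': push. Stack: cbabe
  Read 'e': matches stack top 'e' => pop. Stack: cbab
  Read 'b': matches stack top 'b' => pop. Stack: cba
  Read 'a': matches stack top 'a' => pop. Stack: cb
Final stack: "cb" (length 2)

2


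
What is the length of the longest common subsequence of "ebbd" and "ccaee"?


LCS of "ebbd" and "ccaee"
DP table:
           c    c    a    e    e
      0    0    0    0    0    0
  e   0    0    0    0    1    1
  b   0    0    0    0    1    1
  b   0    0    0    0    1    1
  d   0    0    0    0    1    1
LCS length = dp[4][5] = 1

1


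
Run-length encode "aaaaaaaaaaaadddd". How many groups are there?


Input: aaaaaaaaaaaadddd
Scanning for consecutive runs:
  Group 1: 'a' x 12 (positions 0-11)
  Group 2: 'd' x 4 (positions 12-15)
Total groups: 2

2


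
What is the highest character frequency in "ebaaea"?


Input: ebaaea
Character counts:
  'a': 3
  'b': 1
  'e': 2
Maximum frequency: 3

3


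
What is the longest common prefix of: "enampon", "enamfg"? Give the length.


Words: enampon, enamfg
  Position 0: all 'e' => match
  Position 1: all 'n' => match
  Position 2: all 'a' => match
  Position 3: all 'm' => match
  Position 4: ('p', 'f') => mismatch, stop
LCP = "enam" (length 4)

4


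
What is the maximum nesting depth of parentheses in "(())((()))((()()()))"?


Input: "(())((()))((()()()))"
Tracking depth:
  Position 0 '(': depth becomes 1
  Position 1 '(': depth becomes 2
  Position 2 ')': depth becomes 1
  Position 3 ')': depth becomes 0
  Position 4 '(': depth becomes 1
  Position 5 '(': depth becomes 2
  Position 6 '(': depth becomes 3
  Position 7 ')': depth becomes 2
  Position 8 ')': depth becomes 1
  Position 9 ')': depth becomes 0
  Position 10 '(': depth becomes 1
  Position 11 '(': depth becomes 2
  Position 12 '(': depth becomes 3
  Position 13 ')': depth becomes 2
  Position 14 '(': depth becomes 3
  Position 15 ')': depth becomes 2
  Position 16 '(': depth becomes 3
  Position 17 ')': depth becomes 2
  Position 18 ')': depth becomes 1
  Position 19 ')': depth becomes 0
Maximum depth reached: 3

3


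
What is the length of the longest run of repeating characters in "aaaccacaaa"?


Input: "aaaccacaaa"
Scanning for longest run:
  Position 1 ('a'): continues run of 'a', length=2
  Position 2 ('a'): continues run of 'a', length=3
  Position 3 ('c'): new char, reset run to 1
  Position 4 ('c'): continues run of 'c', length=2
  Position 5 ('a'): new char, reset run to 1
  Position 6 ('c'): new char, reset run to 1
  Position 7 ('a'): new char, reset run to 1
  Position 8 ('a'): continues run of 'a', length=2
  Position 9 ('a'): continues run of 'a', length=3
Longest run: 'a' with length 3

3


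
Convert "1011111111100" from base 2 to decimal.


Input: "1011111111100" in base 2
Positional expansion:
  Digit '1' (value 1) x 2^12 = 4096
  Digit '0' (value 0) x 2^11 = 0
  Digit '1' (value 1) x 2^10 = 1024
  Digit '1' (value 1) x 2^9 = 512
  Digit '1' (value 1) x 2^8 = 256
  Digit '1' (value 1) x 2^7 = 128
  Digit '1' (value 1) x 2^6 = 64
  Digit '1' (value 1) x 2^5 = 32
  Digit '1' (value 1) x 2^4 = 16
  Digit '1' (value 1) x 2^3 = 8
  Digit '1' (value 1) x 2^2 = 4
  Digit '0' (value 0) x 2^1 = 0
  Digit '0' (value 0) x 2^0 = 0
Sum = 6140

6140


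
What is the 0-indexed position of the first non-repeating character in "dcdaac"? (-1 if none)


Input: dcdaac
Character frequencies:
  'a': 2
  'c': 2
  'd': 2
Scanning left to right for freq == 1:
  Position 0 ('d'): freq=2, skip
  Position 1 ('c'): freq=2, skip
  Position 2 ('d'): freq=2, skip
  Position 3 ('a'): freq=2, skip
  Position 4 ('a'): freq=2, skip
  Position 5 ('c'): freq=2, skip
  No unique character found => answer = -1

-1


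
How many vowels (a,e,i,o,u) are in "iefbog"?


Input: iefbog
Checking each character:
  'i' at position 0: vowel (running total: 1)
  'e' at position 1: vowel (running total: 2)
  'f' at position 2: consonant
  'b' at position 3: consonant
  'o' at position 4: vowel (running total: 3)
  'g' at position 5: consonant
Total vowels: 3

3


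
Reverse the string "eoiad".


Input: eoiad
Reading characters right to left:
  Position 4: 'd'
  Position 3: 'a'
  Position 2: 'i'
  Position 1: 'o'
  Position 0: 'e'
Reversed: daioe

daioe


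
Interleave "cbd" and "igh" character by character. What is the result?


Interleaving "cbd" and "igh":
  Position 0: 'c' from first, 'i' from second => "ci"
  Position 1: 'b' from first, 'g' from second => "bg"
  Position 2: 'd' from first, 'h' from second => "dh"
Result: cibgdh

cibgdh


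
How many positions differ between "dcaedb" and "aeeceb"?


Comparing "dcaedb" and "aeeceb" position by position:
  Position 0: 'd' vs 'a' => DIFFER
  Position 1: 'c' vs 'e' => DIFFER
  Position 2: 'a' vs 'e' => DIFFER
  Position 3: 'e' vs 'c' => DIFFER
  Position 4: 'd' vs 'e' => DIFFER
  Position 5: 'b' vs 'b' => same
Positions that differ: 5

5


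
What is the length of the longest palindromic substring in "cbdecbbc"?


Input: "cbdecbbc"
Checking substrings for palindromes:
  [4:8] "cbbc" (len 4) => palindrome
  [5:7] "bb" (len 2) => palindrome
Longest palindromic substring: "cbbc" with length 4

4


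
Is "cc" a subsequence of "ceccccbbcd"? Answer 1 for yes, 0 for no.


Check if "cc" is a subsequence of "ceccccbbcd"
Greedy scan:
  Position 0 ('c'): matches sub[0] = 'c'
  Position 1 ('e'): no match needed
  Position 2 ('c'): matches sub[1] = 'c'
  Position 3 ('c'): no match needed
  Position 4 ('c'): no match needed
  Position 5 ('c'): no match needed
  Position 6 ('b'): no match needed
  Position 7 ('b'): no match needed
  Position 8 ('c'): no match needed
  Position 9 ('d'): no match needed
All 2 characters matched => is a subsequence

1


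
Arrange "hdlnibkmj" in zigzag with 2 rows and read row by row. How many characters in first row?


Zigzag "hdlnibkmj" into 2 rows:
Placing characters:
  'h' => row 0
  'd' => row 1
  'l' => row 0
  'n' => row 1
  'i' => row 0
  'b' => row 1
  'k' => row 0
  'm' => row 1
  'j' => row 0
Rows:
  Row 0: "hlikj"
  Row 1: "dnbm"
First row length: 5

5


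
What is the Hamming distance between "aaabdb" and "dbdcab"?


Comparing "aaabdb" and "dbdcab" position by position:
  Position 0: 'a' vs 'd' => differ
  Position 1: 'a' vs 'b' => differ
  Position 2: 'a' vs 'd' => differ
  Position 3: 'b' vs 'c' => differ
  Position 4: 'd' vs 'a' => differ
  Position 5: 'b' vs 'b' => same
Total differences (Hamming distance): 5

5


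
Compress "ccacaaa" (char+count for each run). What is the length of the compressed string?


Input: ccacaaa
Runs:
  'c' x 2 => "c2"
  'a' x 1 => "a1"
  'c' x 1 => "c1"
  'a' x 3 => "a3"
Compressed: "c2a1c1a3"
Compressed length: 8

8


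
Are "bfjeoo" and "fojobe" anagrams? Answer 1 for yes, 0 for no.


Strings: "bfjeoo", "fojobe"
Sorted first:  befjoo
Sorted second: befjoo
Sorted forms match => anagrams

1


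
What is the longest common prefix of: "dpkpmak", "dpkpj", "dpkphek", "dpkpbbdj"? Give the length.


Words: dpkpmak, dpkpj, dpkphek, dpkpbbdj
  Position 0: all 'd' => match
  Position 1: all 'p' => match
  Position 2: all 'k' => match
  Position 3: all 'p' => match
  Position 4: ('m', 'j', 'h', 'b') => mismatch, stop
LCP = "dpkp" (length 4)

4


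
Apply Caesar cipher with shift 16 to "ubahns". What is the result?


Caesar cipher: shift "ubahns" by 16
  'u' (pos 20) + 16 = pos 10 = 'k'
  'b' (pos 1) + 16 = pos 17 = 'r'
  'a' (pos 0) + 16 = pos 16 = 'q'
  'h' (pos 7) + 16 = pos 23 = 'x'
  'n' (pos 13) + 16 = pos 3 = 'd'
  's' (pos 18) + 16 = pos 8 = 'i'
Result: krqxdi

krqxdi


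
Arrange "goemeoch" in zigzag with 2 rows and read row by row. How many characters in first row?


Zigzag "goemeoch" into 2 rows:
Placing characters:
  'g' => row 0
  'o' => row 1
  'e' => row 0
  'm' => row 1
  'e' => row 0
  'o' => row 1
  'c' => row 0
  'h' => row 1
Rows:
  Row 0: "geec"
  Row 1: "omoh"
First row length: 4

4


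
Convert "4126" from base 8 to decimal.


Input: "4126" in base 8
Positional expansion:
  Digit '4' (value 4) x 8^3 = 2048
  Digit '1' (value 1) x 8^2 = 64
  Digit '2' (value 2) x 8^1 = 16
  Digit '6' (value 6) x 8^0 = 6
Sum = 2134

2134


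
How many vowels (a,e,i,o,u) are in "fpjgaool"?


Input: fpjgaool
Checking each character:
  'f' at position 0: consonant
  'p' at position 1: consonant
  'j' at position 2: consonant
  'g' at position 3: consonant
  'a' at position 4: vowel (running total: 1)
  'o' at position 5: vowel (running total: 2)
  'o' at position 6: vowel (running total: 3)
  'l' at position 7: consonant
Total vowels: 3

3


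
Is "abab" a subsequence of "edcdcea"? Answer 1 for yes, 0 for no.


Check if "abab" is a subsequence of "edcdcea"
Greedy scan:
  Position 0 ('e'): no match needed
  Position 1 ('d'): no match needed
  Position 2 ('c'): no match needed
  Position 3 ('d'): no match needed
  Position 4 ('c'): no match needed
  Position 5 ('e'): no match needed
  Position 6 ('a'): matches sub[0] = 'a'
Only matched 1/4 characters => not a subsequence

0


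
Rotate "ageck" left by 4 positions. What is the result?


Input: "ageck", rotate left by 4
First 4 characters: "agec"
Remaining characters: "k"
Concatenate remaining + first: "k" + "agec" = "kagec"

kagec


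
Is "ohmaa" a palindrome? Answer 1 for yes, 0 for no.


Input: ohmaa
Reversed: aamho
  Compare pos 0 ('o') with pos 4 ('a'): MISMATCH
  Compare pos 1 ('h') with pos 3 ('a'): MISMATCH
Result: not a palindrome

0


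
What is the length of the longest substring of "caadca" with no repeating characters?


Input: "caadca"
Sliding window (track last position of each char):
  Position 0 ('c'): window [0,0] length 1 -- new best
  Position 1 ('a'): window [0,1] length 2 -- new best
  Position 2 ('a'): repeat (last at 1), move window start to 2
  Position 2 ('a'): window [2,2] length 1
  Position 3 ('d'): window [2,3] length 2
  Position 4 ('c'): window [2,4] length 3 -- new best
  Position 5 ('a'): repeat (last at 2), move window start to 3
  Position 5 ('a'): window [3,5] length 3
Longest substring with no repeats: "adc" with length 3

3


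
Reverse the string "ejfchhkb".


Input: ejfchhkb
Reading characters right to left:
  Position 7: 'b'
  Position 6: 'k'
  Position 5: 'h'
  Position 4: 'h'
  Position 3: 'c'
  Position 2: 'f'
  Position 1: 'j'
  Position 0: 'e'
Reversed: bkhhcfje

bkhhcfje


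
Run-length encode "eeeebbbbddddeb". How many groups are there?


Input: eeeebbbbddddeb
Scanning for consecutive runs:
  Group 1: 'e' x 4 (positions 0-3)
  Group 2: 'b' x 4 (positions 4-7)
  Group 3: 'd' x 4 (positions 8-11)
  Group 4: 'e' x 1 (positions 12-12)
  Group 5: 'b' x 1 (positions 13-13)
Total groups: 5

5


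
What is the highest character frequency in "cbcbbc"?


Input: cbcbbc
Character counts:
  'b': 3
  'c': 3
Maximum frequency: 3

3


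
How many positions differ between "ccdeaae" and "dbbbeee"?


Comparing "ccdeaae" and "dbbbeee" position by position:
  Position 0: 'c' vs 'd' => DIFFER
  Position 1: 'c' vs 'b' => DIFFER
  Position 2: 'd' vs 'b' => DIFFER
  Position 3: 'e' vs 'b' => DIFFER
  Position 4: 'a' vs 'e' => DIFFER
  Position 5: 'a' vs 'e' => DIFFER
  Position 6: 'e' vs 'e' => same
Positions that differ: 6

6


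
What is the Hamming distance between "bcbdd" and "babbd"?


Comparing "bcbdd" and "babbd" position by position:
  Position 0: 'b' vs 'b' => same
  Position 1: 'c' vs 'a' => differ
  Position 2: 'b' vs 'b' => same
  Position 3: 'd' vs 'b' => differ
  Position 4: 'd' vs 'd' => same
Total differences (Hamming distance): 2

2


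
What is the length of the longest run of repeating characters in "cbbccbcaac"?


Input: "cbbccbcaac"
Scanning for longest run:
  Position 1 ('b'): new char, reset run to 1
  Position 2 ('b'): continues run of 'b', length=2
  Position 3 ('c'): new char, reset run to 1
  Position 4 ('c'): continues run of 'c', length=2
  Position 5 ('b'): new char, reset run to 1
  Position 6 ('c'): new char, reset run to 1
  Position 7 ('a'): new char, reset run to 1
  Position 8 ('a'): continues run of 'a', length=2
  Position 9 ('c'): new char, reset run to 1
Longest run: 'b' with length 2

2


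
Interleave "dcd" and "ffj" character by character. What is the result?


Interleaving "dcd" and "ffj":
  Position 0: 'd' from first, 'f' from second => "df"
  Position 1: 'c' from first, 'f' from second => "cf"
  Position 2: 'd' from first, 'j' from second => "dj"
Result: dfcfdj

dfcfdj


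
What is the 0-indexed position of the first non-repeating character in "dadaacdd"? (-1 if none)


Input: dadaacdd
Character frequencies:
  'a': 3
  'c': 1
  'd': 4
Scanning left to right for freq == 1:
  Position 0 ('d'): freq=4, skip
  Position 1 ('a'): freq=3, skip
  Position 2 ('d'): freq=4, skip
  Position 3 ('a'): freq=3, skip
  Position 4 ('a'): freq=3, skip
  Position 5 ('c'): unique! => answer = 5

5


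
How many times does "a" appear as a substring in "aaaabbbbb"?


Searching for "a" in "aaaabbbbb"
Scanning each position:
  Position 0: "a" => MATCH
  Position 1: "a" => MATCH
  Position 2: "a" => MATCH
  Position 3: "a" => MATCH
  Position 4: "b" => no
  Position 5: "b" => no
  Position 6: "b" => no
  Position 7: "b" => no
  Position 8: "b" => no
Total occurrences: 4

4


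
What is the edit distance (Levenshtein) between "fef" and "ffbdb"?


Computing edit distance: "fef" -> "ffbdb"
DP table:
           f    f    b    d    b
      0    1    2    3    4    5
  f   1    0    1    2    3    4
  e   2    1    1    2    3    4
  f   3    2    1    2    3    4
Edit distance = dp[3][5] = 4

4


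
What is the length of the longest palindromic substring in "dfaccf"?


Input: "dfaccf"
Checking substrings for palindromes:
  [3:5] "cc" (len 2) => palindrome
Longest palindromic substring: "cc" with length 2

2


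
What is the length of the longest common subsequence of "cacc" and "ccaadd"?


LCS of "cacc" and "ccaadd"
DP table:
           c    c    a    a    d    d
      0    0    0    0    0    0    0
  c   0    1    1    1    1    1    1
  a   0    1    1    2    2    2    2
  c   0    1    2    2    2    2    2
  c   0    1    2    2    2    2    2
LCS length = dp[4][6] = 2

2


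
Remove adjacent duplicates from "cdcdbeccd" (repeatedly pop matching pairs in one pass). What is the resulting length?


Input: cdcdbeccd
Stack-based adjacent duplicate removal:
  Read 'c': push. Stack: c
  Read 'd': push. Stack: cd
  Read 'c': push. Stack: cdc
  Read 'd': push. Stack: cdcd
  Read 'b': push. Stack: cdcdb
  Read 'e': push. Stack: cdcdbe
  Read 'c': push. Stack: cdcdbec
  Read 'c': matches stack top 'c' => pop. Stack: cdcdbe
  Read 'd': push. Stack: cdcdbed
Final stack: "cdcdbed" (length 7)

7


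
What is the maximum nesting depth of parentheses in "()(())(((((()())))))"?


Input: "()(())(((((()())))))"
Tracking depth:
  Position 0 '(': depth becomes 1
  Position 1 ')': depth becomes 0
  Position 2 '(': depth becomes 1
  Position 3 '(': depth becomes 2
  Position 4 ')': depth becomes 1
  Position 5 ')': depth becomes 0
  Position 6 '(': depth becomes 1
  Position 7 '(': depth becomes 2
  Position 8 '(': depth becomes 3
  Position 9 '(': depth becomes 4
  Position 10 '(': depth becomes 5
  Position 11 '(': depth becomes 6
  Position 12 ')': depth becomes 5
  Position 13 '(': depth becomes 6
  Position 14 ')': depth becomes 5
  Position 15 ')': depth becomes 4
  Position 16 ')': depth becomes 3
  Position 17 ')': depth becomes 2
  Position 18 ')': depth becomes 1
  Position 19 ')': depth becomes 0
Maximum depth reached: 6

6


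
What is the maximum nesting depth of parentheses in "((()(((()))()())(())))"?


Input: "((()(((()))()())(())))"
Tracking depth:
  Position 0 '(': depth becomes 1
  Position 1 '(': depth becomes 2
  Position 2 '(': depth becomes 3
  Position 3 ')': depth becomes 2
  Position 4 '(': depth becomes 3
  Position 5 '(': depth becomes 4
  Position 6 '(': depth becomes 5
  Position 7 '(': depth becomes 6
  Position 8 ')': depth becomes 5
  Position 9 ')': depth becomes 4
  Position 10 ')': depth becomes 3
  Position 11 '(': depth becomes 4
  Position 12 ')': depth becomes 3
  Position 13 '(': depth becomes 4
  Position 14 ')': depth becomes 3
  Position 15 ')': depth becomes 2
  Position 16 '(': depth becomes 3
  Position 17 '(': depth becomes 4
  Position 18 ')': depth becomes 3
  Position 19 ')': depth becomes 2
  Position 20 ')': depth becomes 1
  Position 21 ')': depth becomes 0
Maximum depth reached: 6

6


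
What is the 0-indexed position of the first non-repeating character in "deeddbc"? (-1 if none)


Input: deeddbc
Character frequencies:
  'b': 1
  'c': 1
  'd': 3
  'e': 2
Scanning left to right for freq == 1:
  Position 0 ('d'): freq=3, skip
  Position 1 ('e'): freq=2, skip
  Position 2 ('e'): freq=2, skip
  Position 3 ('d'): freq=3, skip
  Position 4 ('d'): freq=3, skip
  Position 5 ('b'): unique! => answer = 5

5


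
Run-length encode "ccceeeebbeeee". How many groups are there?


Input: ccceeeebbeeee
Scanning for consecutive runs:
  Group 1: 'c' x 3 (positions 0-2)
  Group 2: 'e' x 4 (positions 3-6)
  Group 3: 'b' x 2 (positions 7-8)
  Group 4: 'e' x 4 (positions 9-12)
Total groups: 4

4


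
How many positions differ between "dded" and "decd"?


Comparing "dded" and "decd" position by position:
  Position 0: 'd' vs 'd' => same
  Position 1: 'd' vs 'e' => DIFFER
  Position 2: 'e' vs 'c' => DIFFER
  Position 3: 'd' vs 'd' => same
Positions that differ: 2

2


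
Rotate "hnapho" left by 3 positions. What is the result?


Input: "hnapho", rotate left by 3
First 3 characters: "hna"
Remaining characters: "pho"
Concatenate remaining + first: "pho" + "hna" = "phohna"

phohna


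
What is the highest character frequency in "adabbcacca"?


Input: adabbcacca
Character counts:
  'a': 4
  'b': 2
  'c': 3
  'd': 1
Maximum frequency: 4

4


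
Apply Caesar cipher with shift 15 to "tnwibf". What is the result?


Caesar cipher: shift "tnwibf" by 15
  't' (pos 19) + 15 = pos 8 = 'i'
  'n' (pos 13) + 15 = pos 2 = 'c'
  'w' (pos 22) + 15 = pos 11 = 'l'
  'i' (pos 8) + 15 = pos 23 = 'x'
  'b' (pos 1) + 15 = pos 16 = 'q'
  'f' (pos 5) + 15 = pos 20 = 'u'
Result: iclxqu

iclxqu


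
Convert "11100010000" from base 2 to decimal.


Input: "11100010000" in base 2
Positional expansion:
  Digit '1' (value 1) x 2^10 = 1024
  Digit '1' (value 1) x 2^9 = 512
  Digit '1' (value 1) x 2^8 = 256
  Digit '0' (value 0) x 2^7 = 0
  Digit '0' (value 0) x 2^6 = 0
  Digit '0' (value 0) x 2^5 = 0
  Digit '1' (value 1) x 2^4 = 16
  Digit '0' (value 0) x 2^3 = 0
  Digit '0' (value 0) x 2^2 = 0
  Digit '0' (value 0) x 2^1 = 0
  Digit '0' (value 0) x 2^0 = 0
Sum = 1808

1808


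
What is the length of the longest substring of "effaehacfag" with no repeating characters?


Input: "effaehacfag"
Sliding window (track last position of each char):
  Position 0 ('e'): window [0,0] length 1 -- new best
  Position 1 ('f'): window [0,1] length 2 -- new best
  Position 2 ('f'): repeat (last at 1), move window start to 2
  Position 2 ('f'): window [2,2] length 1
  Position 3 ('a'): window [2,3] length 2
  Position 4 ('e'): window [2,4] length 3 -- new best
  Position 5 ('h'): window [2,5] length 4 -- new best
  Position 6 ('a'): repeat (last at 3), move window start to 4
  Position 6 ('a'): window [4,6] length 3
  Position 7 ('c'): window [4,7] length 4
  Position 8 ('f'): window [4,8] length 5 -- new best
  Position 9 ('a'): repeat (last at 6), move window start to 7
  Position 9 ('a'): window [7,9] length 3
  Position 10 ('g'): window [7,10] length 4
Longest substring with no repeats: "ehacf" with length 5

5


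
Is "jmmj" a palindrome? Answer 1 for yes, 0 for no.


Input: jmmj
Reversed: jmmj
  Compare pos 0 ('j') with pos 3 ('j'): match
  Compare pos 1 ('m') with pos 2 ('m'): match
Result: palindrome

1


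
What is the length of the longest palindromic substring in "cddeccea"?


Input: "cddeccea"
Checking substrings for palindromes:
  [3:7] "ecce" (len 4) => palindrome
  [1:3] "dd" (len 2) => palindrome
  [4:6] "cc" (len 2) => palindrome
Longest palindromic substring: "ecce" with length 4

4


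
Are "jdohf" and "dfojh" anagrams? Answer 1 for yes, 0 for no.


Strings: "jdohf", "dfojh"
Sorted first:  dfhjo
Sorted second: dfhjo
Sorted forms match => anagrams

1


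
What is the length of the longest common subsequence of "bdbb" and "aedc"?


LCS of "bdbb" and "aedc"
DP table:
           a    e    d    c
      0    0    0    0    0
  b   0    0    0    0    0
  d   0    0    0    1    1
  b   0    0    0    1    1
  b   0    0    0    1    1
LCS length = dp[4][4] = 1

1


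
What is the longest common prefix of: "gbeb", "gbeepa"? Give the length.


Words: gbeb, gbeepa
  Position 0: all 'g' => match
  Position 1: all 'b' => match
  Position 2: all 'e' => match
  Position 3: ('b', 'e') => mismatch, stop
LCP = "gbe" (length 3)

3


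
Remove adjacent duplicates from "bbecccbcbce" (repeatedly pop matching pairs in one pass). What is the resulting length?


Input: bbecccbcbce
Stack-based adjacent duplicate removal:
  Read 'b': push. Stack: b
  Read 'b': matches stack top 'b' => pop. Stack: (empty)
  Read 'e': push. Stack: e
  Read 'c': push. Stack: ec
  Read 'c': matches stack top 'c' => pop. Stack: e
  Read 'c': push. Stack: ec
  Read 'b': push. Stack: ecb
  Read 'c': push. Stack: ecbc
  Read 'b': push. Stack: ecbcb
  Read 'c': push. Stack: ecbcbc
  Read 'e': push. Stack: ecbcbce
Final stack: "ecbcbce" (length 7)

7


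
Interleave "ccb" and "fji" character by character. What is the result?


Interleaving "ccb" and "fji":
  Position 0: 'c' from first, 'f' from second => "cf"
  Position 1: 'c' from first, 'j' from second => "cj"
  Position 2: 'b' from first, 'i' from second => "bi"
Result: cfcjbi

cfcjbi


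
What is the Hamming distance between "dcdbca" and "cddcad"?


Comparing "dcdbca" and "cddcad" position by position:
  Position 0: 'd' vs 'c' => differ
  Position 1: 'c' vs 'd' => differ
  Position 2: 'd' vs 'd' => same
  Position 3: 'b' vs 'c' => differ
  Position 4: 'c' vs 'a' => differ
  Position 5: 'a' vs 'd' => differ
Total differences (Hamming distance): 5

5


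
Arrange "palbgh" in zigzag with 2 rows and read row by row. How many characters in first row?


Zigzag "palbgh" into 2 rows:
Placing characters:
  'p' => row 0
  'a' => row 1
  'l' => row 0
  'b' => row 1
  'g' => row 0
  'h' => row 1
Rows:
  Row 0: "plg"
  Row 1: "abh"
First row length: 3

3


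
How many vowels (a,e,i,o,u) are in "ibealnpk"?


Input: ibealnpk
Checking each character:
  'i' at position 0: vowel (running total: 1)
  'b' at position 1: consonant
  'e' at position 2: vowel (running total: 2)
  'a' at position 3: vowel (running total: 3)
  'l' at position 4: consonant
  'n' at position 5: consonant
  'p' at position 6: consonant
  'k' at position 7: consonant
Total vowels: 3

3


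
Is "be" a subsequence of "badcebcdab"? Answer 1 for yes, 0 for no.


Check if "be" is a subsequence of "badcebcdab"
Greedy scan:
  Position 0 ('b'): matches sub[0] = 'b'
  Position 1 ('a'): no match needed
  Position 2 ('d'): no match needed
  Position 3 ('c'): no match needed
  Position 4 ('e'): matches sub[1] = 'e'
  Position 5 ('b'): no match needed
  Position 6 ('c'): no match needed
  Position 7 ('d'): no match needed
  Position 8 ('a'): no match needed
  Position 9 ('b'): no match needed
All 2 characters matched => is a subsequence

1


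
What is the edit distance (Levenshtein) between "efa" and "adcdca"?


Computing edit distance: "efa" -> "adcdca"
DP table:
           a    d    c    d    c    a
      0    1    2    3    4    5    6
  e   1    1    2    3    4    5    6
  f   2    2    2    3    4    5    6
  a   3    2    3    3    4    5    5
Edit distance = dp[3][6] = 5

5


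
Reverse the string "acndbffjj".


Input: acndbffjj
Reading characters right to left:
  Position 8: 'j'
  Position 7: 'j'
  Position 6: 'f'
  Position 5: 'f'
  Position 4: 'b'
  Position 3: 'd'
  Position 2: 'n'
  Position 1: 'c'
  Position 0: 'a'
Reversed: jjffbdnca

jjffbdnca


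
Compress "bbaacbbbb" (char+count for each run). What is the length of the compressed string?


Input: bbaacbbbb
Runs:
  'b' x 2 => "b2"
  'a' x 2 => "a2"
  'c' x 1 => "c1"
  'b' x 4 => "b4"
Compressed: "b2a2c1b4"
Compressed length: 8

8


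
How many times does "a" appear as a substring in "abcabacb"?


Searching for "a" in "abcabacb"
Scanning each position:
  Position 0: "a" => MATCH
  Position 1: "b" => no
  Position 2: "c" => no
  Position 3: "a" => MATCH
  Position 4: "b" => no
  Position 5: "a" => MATCH
  Position 6: "c" => no
  Position 7: "b" => no
Total occurrences: 3

3


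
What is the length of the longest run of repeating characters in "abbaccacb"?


Input: "abbaccacb"
Scanning for longest run:
  Position 1 ('b'): new char, reset run to 1
  Position 2 ('b'): continues run of 'b', length=2
  Position 3 ('a'): new char, reset run to 1
  Position 4 ('c'): new char, reset run to 1
  Position 5 ('c'): continues run of 'c', length=2
  Position 6 ('a'): new char, reset run to 1
  Position 7 ('c'): new char, reset run to 1
  Position 8 ('b'): new char, reset run to 1
Longest run: 'b' with length 2

2


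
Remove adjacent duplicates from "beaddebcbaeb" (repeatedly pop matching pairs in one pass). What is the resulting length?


Input: beaddebcbaeb
Stack-based adjacent duplicate removal:
  Read 'b': push. Stack: b
  Read 'e': push. Stack: be
  Read 'a': push. Stack: bea
  Read 'd': push. Stack: bead
  Read 'd': matches stack top 'd' => pop. Stack: bea
  Read 'e': push. Stack: beae
  Read 'b': push. Stack: beaeb
  Read 'c': push. Stack: beaebc
  Read 'b': push. Stack: beaebcb
  Read 'a': push. Stack: beaebcba
  Read 'e': push. Stack: beaebcbae
  Read 'b': push. Stack: beaebcbaeb
Final stack: "beaebcbaeb" (length 10)

10


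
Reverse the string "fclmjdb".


Input: fclmjdb
Reading characters right to left:
  Position 6: 'b'
  Position 5: 'd'
  Position 4: 'j'
  Position 3: 'm'
  Position 2: 'l'
  Position 1: 'c'
  Position 0: 'f'
Reversed: bdjmlcf

bdjmlcf


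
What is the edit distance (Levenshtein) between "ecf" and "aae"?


Computing edit distance: "ecf" -> "aae"
DP table:
           a    a    e
      0    1    2    3
  e   1    1    2    2
  c   2    2    2    3
  f   3    3    3    3
Edit distance = dp[3][3] = 3

3


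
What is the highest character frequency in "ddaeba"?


Input: ddaeba
Character counts:
  'a': 2
  'b': 1
  'd': 2
  'e': 1
Maximum frequency: 2

2


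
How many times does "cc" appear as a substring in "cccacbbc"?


Searching for "cc" in "cccacbbc"
Scanning each position:
  Position 0: "cc" => MATCH
  Position 1: "cc" => MATCH
  Position 2: "ca" => no
  Position 3: "ac" => no
  Position 4: "cb" => no
  Position 5: "bb" => no
  Position 6: "bc" => no
Total occurrences: 2

2


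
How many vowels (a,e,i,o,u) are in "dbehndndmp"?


Input: dbehndndmp
Checking each character:
  'd' at position 0: consonant
  'b' at position 1: consonant
  'e' at position 2: vowel (running total: 1)
  'h' at position 3: consonant
  'n' at position 4: consonant
  'd' at position 5: consonant
  'n' at position 6: consonant
  'd' at position 7: consonant
  'm' at position 8: consonant
  'p' at position 9: consonant
Total vowels: 1

1


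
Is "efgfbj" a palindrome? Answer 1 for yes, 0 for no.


Input: efgfbj
Reversed: jbfgfe
  Compare pos 0 ('e') with pos 5 ('j'): MISMATCH
  Compare pos 1 ('f') with pos 4 ('b'): MISMATCH
  Compare pos 2 ('g') with pos 3 ('f'): MISMATCH
Result: not a palindrome

0


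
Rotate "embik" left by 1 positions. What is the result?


Input: "embik", rotate left by 1
First 1 characters: "e"
Remaining characters: "mbik"
Concatenate remaining + first: "mbik" + "e" = "mbike"

mbike


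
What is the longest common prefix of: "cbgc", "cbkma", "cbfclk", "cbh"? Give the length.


Words: cbgc, cbkma, cbfclk, cbh
  Position 0: all 'c' => match
  Position 1: all 'b' => match
  Position 2: ('g', 'k', 'f', 'h') => mismatch, stop
LCP = "cb" (length 2)

2


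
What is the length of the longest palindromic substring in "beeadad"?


Input: "beeadad"
Checking substrings for palindromes:
  [3:6] "ada" (len 3) => palindrome
  [4:7] "dad" (len 3) => palindrome
  [1:3] "ee" (len 2) => palindrome
Longest palindromic substring: "ada" with length 3

3


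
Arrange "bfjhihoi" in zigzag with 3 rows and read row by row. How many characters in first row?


Zigzag "bfjhihoi" into 3 rows:
Placing characters:
  'b' => row 0
  'f' => row 1
  'j' => row 2
  'h' => row 1
  'i' => row 0
  'h' => row 1
  'o' => row 2
  'i' => row 1
Rows:
  Row 0: "bi"
  Row 1: "fhhi"
  Row 2: "jo"
First row length: 2

2


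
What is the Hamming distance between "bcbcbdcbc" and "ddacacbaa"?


Comparing "bcbcbdcbc" and "ddacacbaa" position by position:
  Position 0: 'b' vs 'd' => differ
  Position 1: 'c' vs 'd' => differ
  Position 2: 'b' vs 'a' => differ
  Position 3: 'c' vs 'c' => same
  Position 4: 'b' vs 'a' => differ
  Position 5: 'd' vs 'c' => differ
  Position 6: 'c' vs 'b' => differ
  Position 7: 'b' vs 'a' => differ
  Position 8: 'c' vs 'a' => differ
Total differences (Hamming distance): 8

8


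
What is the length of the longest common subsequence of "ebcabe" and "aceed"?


LCS of "ebcabe" and "aceed"
DP table:
           a    c    e    e    d
      0    0    0    0    0    0
  e   0    0    0    1    1    1
  b   0    0    0    1    1    1
  c   0    0    1    1    1    1
  a   0    1    1    1    1    1
  b   0    1    1    1    1    1
  e   0    1    1    2    2    2
LCS length = dp[6][5] = 2

2


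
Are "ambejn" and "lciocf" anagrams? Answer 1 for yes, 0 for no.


Strings: "ambejn", "lciocf"
Sorted first:  abejmn
Sorted second: ccfilo
Differ at position 0: 'a' vs 'c' => not anagrams

0


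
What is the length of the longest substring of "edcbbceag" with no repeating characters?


Input: "edcbbceag"
Sliding window (track last position of each char):
  Position 0 ('e'): window [0,0] length 1 -- new best
  Position 1 ('d'): window [0,1] length 2 -- new best
  Position 2 ('c'): window [0,2] length 3 -- new best
  Position 3 ('b'): window [0,3] length 4 -- new best
  Position 4 ('b'): repeat (last at 3), move window start to 4
  Position 4 ('b'): window [4,4] length 1
  Position 5 ('c'): window [4,5] length 2
  Position 6 ('e'): window [4,6] length 3
  Position 7 ('a'): window [4,7] length 4
  Position 8 ('g'): window [4,8] length 5 -- new best
Longest substring with no repeats: "bceag" with length 5

5


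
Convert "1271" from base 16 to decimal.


Input: "1271" in base 16
Positional expansion:
  Digit '1' (value 1) x 16^3 = 4096
  Digit '2' (value 2) x 16^2 = 512
  Digit '7' (value 7) x 16^1 = 112
  Digit '1' (value 1) x 16^0 = 1
Sum = 4721

4721


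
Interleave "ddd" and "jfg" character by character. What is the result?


Interleaving "ddd" and "jfg":
  Position 0: 'd' from first, 'j' from second => "dj"
  Position 1: 'd' from first, 'f' from second => "df"
  Position 2: 'd' from first, 'g' from second => "dg"
Result: djdfdg

djdfdg


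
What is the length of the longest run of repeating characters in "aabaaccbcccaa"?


Input: "aabaaccbcccaa"
Scanning for longest run:
  Position 1 ('a'): continues run of 'a', length=2
  Position 2 ('b'): new char, reset run to 1
  Position 3 ('a'): new char, reset run to 1
  Position 4 ('a'): continues run of 'a', length=2
  Position 5 ('c'): new char, reset run to 1
  Position 6 ('c'): continues run of 'c', length=2
  Position 7 ('b'): new char, reset run to 1
  Position 8 ('c'): new char, reset run to 1
  Position 9 ('c'): continues run of 'c', length=2
  Position 10 ('c'): continues run of 'c', length=3
  Position 11 ('a'): new char, reset run to 1
  Position 12 ('a'): continues run of 'a', length=2
Longest run: 'c' with length 3

3


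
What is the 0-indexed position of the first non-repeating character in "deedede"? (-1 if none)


Input: deedede
Character frequencies:
  'd': 3
  'e': 4
Scanning left to right for freq == 1:
  Position 0 ('d'): freq=3, skip
  Position 1 ('e'): freq=4, skip
  Position 2 ('e'): freq=4, skip
  Position 3 ('d'): freq=3, skip
  Position 4 ('e'): freq=4, skip
  Position 5 ('d'): freq=3, skip
  Position 6 ('e'): freq=4, skip
  No unique character found => answer = -1

-1
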